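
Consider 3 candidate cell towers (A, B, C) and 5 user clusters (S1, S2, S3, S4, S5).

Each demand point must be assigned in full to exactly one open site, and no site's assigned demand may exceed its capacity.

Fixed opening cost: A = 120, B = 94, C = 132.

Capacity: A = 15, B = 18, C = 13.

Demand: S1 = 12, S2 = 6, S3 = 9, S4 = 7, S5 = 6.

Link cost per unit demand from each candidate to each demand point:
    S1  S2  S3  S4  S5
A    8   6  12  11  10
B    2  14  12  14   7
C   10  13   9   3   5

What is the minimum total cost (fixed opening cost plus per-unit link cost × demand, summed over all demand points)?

Open {A, B, C}; cheapest assignment that respects the capacities:
  A (cap 15, load 15): S2, S3 — cost 6×6 + 9×12 = 144
  B (cap 18, load 12): S1 — cost 12×2 = 24
  C (cap 13, load 13): S4, S5 — cost 7×3 + 6×5 = 51
  Shipping 219, fixed 346 → total 565.
  Any other capacity-feasible assignment to {A, B, C} ships for at least 219.
Total demand is 40 and no other set of sites has combined capacity ≥ 40, so {A, B, C} is the only feasible choice of open sites. Minimum: 565.

565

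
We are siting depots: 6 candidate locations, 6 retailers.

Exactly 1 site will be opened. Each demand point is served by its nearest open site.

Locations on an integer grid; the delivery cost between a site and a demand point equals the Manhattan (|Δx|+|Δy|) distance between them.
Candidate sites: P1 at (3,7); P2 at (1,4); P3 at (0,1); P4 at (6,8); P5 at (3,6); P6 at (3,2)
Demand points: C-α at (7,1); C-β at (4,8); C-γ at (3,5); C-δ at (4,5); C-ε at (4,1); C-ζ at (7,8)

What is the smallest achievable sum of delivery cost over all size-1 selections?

Open {P5}.
  C-α→P5 9, C-β→P5 3, C-γ→P5 1, C-δ→P5 2, C-ε→P5 6, C-ζ→P5 6  ⇒ total 27.
Compare {P1}: total 29.
Compare {P4}: total 31.
No size-1 selection does better; minimum is 27.

27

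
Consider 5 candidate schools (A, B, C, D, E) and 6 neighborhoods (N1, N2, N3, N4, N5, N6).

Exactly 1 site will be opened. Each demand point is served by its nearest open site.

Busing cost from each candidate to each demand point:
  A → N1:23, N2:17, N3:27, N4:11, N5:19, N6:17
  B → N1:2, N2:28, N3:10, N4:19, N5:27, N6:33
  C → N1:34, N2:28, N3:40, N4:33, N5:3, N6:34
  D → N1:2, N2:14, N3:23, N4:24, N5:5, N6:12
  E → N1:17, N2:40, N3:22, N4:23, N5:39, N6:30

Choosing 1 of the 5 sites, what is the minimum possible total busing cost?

80

Open {D}.
  N1→D 2, N2→D 14, N3→D 23, N4→D 24, N5→D 5, N6→D 12  ⇒ total 80.
Compare {A}: total 114.
Compare {B}: total 119.
No size-1 selection does better; minimum is 80.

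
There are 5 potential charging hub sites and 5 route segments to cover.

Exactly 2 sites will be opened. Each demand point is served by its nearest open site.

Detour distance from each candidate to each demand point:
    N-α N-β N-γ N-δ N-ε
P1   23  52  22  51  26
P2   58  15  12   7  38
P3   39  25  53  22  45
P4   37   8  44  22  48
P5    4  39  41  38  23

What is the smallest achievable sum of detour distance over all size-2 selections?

Open {P2, P5}.
  N-α→P5 4, N-β→P2 15, N-γ→P2 12, N-δ→P2 7, N-ε→P5 23  ⇒ total 61.
Compare {P1, P2}: total 83.
Compare {P4, P5}: total 98.
No size-2 selection does better; minimum is 61.

61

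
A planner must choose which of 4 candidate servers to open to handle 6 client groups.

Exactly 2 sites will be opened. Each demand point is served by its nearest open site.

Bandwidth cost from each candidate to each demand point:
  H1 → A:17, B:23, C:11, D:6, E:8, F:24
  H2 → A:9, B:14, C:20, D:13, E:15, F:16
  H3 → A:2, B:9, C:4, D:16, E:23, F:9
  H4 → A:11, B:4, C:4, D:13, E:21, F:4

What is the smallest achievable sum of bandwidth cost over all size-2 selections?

37

Open {H1, H4}.
  A→H4 11, B→H4 4, C→H4 4, D→H1 6, E→H1 8, F→H4 4  ⇒ total 37.
Compare {H1, H3}: total 38.
Compare {H3, H4}: total 48.
No size-2 selection does better; minimum is 37.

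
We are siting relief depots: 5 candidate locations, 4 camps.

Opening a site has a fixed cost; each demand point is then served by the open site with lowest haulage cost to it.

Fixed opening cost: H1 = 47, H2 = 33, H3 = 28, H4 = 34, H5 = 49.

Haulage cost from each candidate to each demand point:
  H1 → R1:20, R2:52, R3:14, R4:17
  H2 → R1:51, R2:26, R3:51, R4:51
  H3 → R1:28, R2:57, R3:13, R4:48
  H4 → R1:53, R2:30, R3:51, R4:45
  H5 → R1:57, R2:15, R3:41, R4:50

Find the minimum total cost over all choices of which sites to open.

Open {H1}: assign each demand point to its cheapest open site.
  R1→H1 20, R2→H1 52, R3→H1 14, R4→H1 17
  haulage cost 103, fixed 47 → total 150.
Compare {H1, H2}: haulage cost 77 + fixed 80 = 157.
Compare {H1, H4}: haulage cost 81 + fixed 81 = 162.
Compare {H1, H5}: haulage cost 66 + fixed 96 = 162.
All other subsets cost ≥ 157. Minimum total cost: 150.

150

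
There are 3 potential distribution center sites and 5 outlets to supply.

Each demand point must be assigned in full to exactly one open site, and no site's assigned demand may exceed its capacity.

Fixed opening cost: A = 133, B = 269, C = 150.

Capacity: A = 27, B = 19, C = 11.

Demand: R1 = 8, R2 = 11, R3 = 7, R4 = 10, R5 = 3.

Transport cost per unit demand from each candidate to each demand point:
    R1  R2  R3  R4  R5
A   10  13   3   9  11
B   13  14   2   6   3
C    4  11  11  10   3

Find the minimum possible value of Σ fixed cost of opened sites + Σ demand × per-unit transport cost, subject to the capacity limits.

Open {A, B}; cheapest assignment that respects the capacities:
  A (cap 27, load 26): R1, R2, R3 — cost 8×10 + 11×13 + 7×3 = 244
  B (cap 19, load 13): R4, R5 — cost 10×6 + 3×3 = 69
  Shipping 313, fixed 402 → total 715.
  Any other capacity-feasible assignment to {A, B} ships for at least 313.
Compare {A, B, C}: its best feasible assignment gives total 810.
Every other set of open sites that can feasibly serve all demand totals ≥ 810 even under its best assignment. Minimum: 715.

715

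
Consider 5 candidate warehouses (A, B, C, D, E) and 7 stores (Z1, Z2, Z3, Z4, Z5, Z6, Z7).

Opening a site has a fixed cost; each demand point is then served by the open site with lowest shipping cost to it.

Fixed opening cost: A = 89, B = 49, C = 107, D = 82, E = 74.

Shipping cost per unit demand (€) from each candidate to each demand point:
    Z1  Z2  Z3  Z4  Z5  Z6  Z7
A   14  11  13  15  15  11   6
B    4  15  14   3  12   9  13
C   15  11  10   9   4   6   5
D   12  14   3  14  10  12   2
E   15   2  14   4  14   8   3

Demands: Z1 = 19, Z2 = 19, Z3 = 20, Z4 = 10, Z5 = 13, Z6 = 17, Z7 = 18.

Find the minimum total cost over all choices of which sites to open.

706

Open {B, C, D, E}: assign each demand point to its cheapest open site.
  Z1→B 19×4=76, Z2→E 19×2=38, Z3→D 20×3=60, Z4→B 10×3=30, Z5→C 13×4=52, Z6→C 17×6=102, Z7→D 18×2=36
  shipping cost 394, fixed 312 → total 706.
Compare {B, D, E}: shipping cost 506 + fixed 205 = 711.
Compare {B, C, E}: shipping cost 552 + fixed 230 = 782.
Compare {A, B, C, D, E}: shipping cost 394 + fixed 401 = 795.
All other subsets cost ≥ 711. Minimum total cost: 706.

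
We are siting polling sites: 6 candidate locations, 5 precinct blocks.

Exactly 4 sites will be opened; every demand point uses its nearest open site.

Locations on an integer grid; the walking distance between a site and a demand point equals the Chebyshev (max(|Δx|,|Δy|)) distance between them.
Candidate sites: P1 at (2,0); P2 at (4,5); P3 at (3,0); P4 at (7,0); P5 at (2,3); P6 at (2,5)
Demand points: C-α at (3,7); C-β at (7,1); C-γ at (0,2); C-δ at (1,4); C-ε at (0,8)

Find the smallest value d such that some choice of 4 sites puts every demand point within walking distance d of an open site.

Open {P1, P2, P4, P6}.
  Farthest demand point is C-ε at walking distance 3 (to P6); all others are ≤ 3.
With {P1, P3, P4, P6} the worst case is 3.
With {P1, P4, P5, P6} the worst case is 3.
No size-4 selection achieves below 3.

3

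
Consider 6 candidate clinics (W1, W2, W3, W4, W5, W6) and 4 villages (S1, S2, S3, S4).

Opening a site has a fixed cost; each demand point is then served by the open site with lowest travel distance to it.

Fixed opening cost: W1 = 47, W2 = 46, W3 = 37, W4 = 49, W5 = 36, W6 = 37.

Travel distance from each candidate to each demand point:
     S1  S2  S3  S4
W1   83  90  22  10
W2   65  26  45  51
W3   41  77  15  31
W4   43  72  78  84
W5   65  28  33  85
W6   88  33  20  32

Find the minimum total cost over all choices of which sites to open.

188

Open {W3, W5}: assign each demand point to its cheapest open site.
  S1→W3 41, S2→W5 28, S3→W3 15, S4→W3 31
  travel distance 115, fixed 73 → total 188.
Compare {W3, W6}: travel distance 120 + fixed 74 = 194.
Compare {W2, W3}: travel distance 113 + fixed 83 = 196.
Compare {W3}: travel distance 164 + fixed 37 = 201.
All other subsets cost ≥ 194. Minimum total cost: 188.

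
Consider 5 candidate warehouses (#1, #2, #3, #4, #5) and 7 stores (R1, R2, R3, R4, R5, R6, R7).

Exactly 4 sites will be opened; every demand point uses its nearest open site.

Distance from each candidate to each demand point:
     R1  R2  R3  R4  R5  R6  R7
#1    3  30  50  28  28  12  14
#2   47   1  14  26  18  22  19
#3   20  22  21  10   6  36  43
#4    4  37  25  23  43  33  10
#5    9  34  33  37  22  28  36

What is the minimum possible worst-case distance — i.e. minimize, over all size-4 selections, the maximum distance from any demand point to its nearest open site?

14

Open {#1, #2, #3, #4}.
  Farthest demand point is R3 at distance 14 (to #2); all others are ≤ 14.
With {#1, #2, #3, #5} the worst case is 14.
With {#1, #3, #4, #5} the worst case is 22.
No size-4 selection achieves below 14.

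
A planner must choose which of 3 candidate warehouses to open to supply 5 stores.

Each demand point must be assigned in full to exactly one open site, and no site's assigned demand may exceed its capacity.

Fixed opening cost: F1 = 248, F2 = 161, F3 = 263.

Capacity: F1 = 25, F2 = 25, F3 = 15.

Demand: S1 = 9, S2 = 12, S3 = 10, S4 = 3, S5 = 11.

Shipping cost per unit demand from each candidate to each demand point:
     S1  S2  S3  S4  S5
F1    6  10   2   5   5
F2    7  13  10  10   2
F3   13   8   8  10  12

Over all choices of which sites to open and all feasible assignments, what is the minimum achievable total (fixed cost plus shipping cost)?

649

Open {F1, F2}; cheapest assignment that respects the capacities:
  F1 (cap 25, load 25): S2, S3, S4 — cost 12×10 + 10×2 + 3×5 = 155
  F2 (cap 25, load 20): S1, S5 — cost 9×7 + 11×2 = 85
  Shipping 240, fixed 409 → total 649.
  Any other capacity-feasible assignment to {F1, F2} ships for at least 240.
Compare {F1, F2, F3}: its best feasible assignment gives total 879.
Every other set of open sites that can feasibly serve all demand totals ≥ 879 even under its best assignment. Minimum: 649.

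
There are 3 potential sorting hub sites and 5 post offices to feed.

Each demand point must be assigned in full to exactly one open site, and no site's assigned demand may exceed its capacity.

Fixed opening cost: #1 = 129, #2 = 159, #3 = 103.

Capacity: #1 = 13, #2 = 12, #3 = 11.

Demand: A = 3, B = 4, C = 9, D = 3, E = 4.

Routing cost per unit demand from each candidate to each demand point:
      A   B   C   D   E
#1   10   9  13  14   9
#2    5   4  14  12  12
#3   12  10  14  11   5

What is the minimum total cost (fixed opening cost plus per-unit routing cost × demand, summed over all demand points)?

Open {#1, #3}; cheapest assignment that respects the capacities:
  #1 (cap 13, load 12): A, C — cost 3×10 + 9×13 = 147
  #3 (cap 11, load 11): B, D, E — cost 4×10 + 3×11 + 4×5 = 93
  Shipping 240, fixed 232 → total 472.
  Any other capacity-feasible assignment to {#1, #3} ships for at least 240.
Compare {#2, #3}: its best feasible assignment gives total 496.
Compare {#1, #2}: its best feasible assignment gives total 508.
Every other set of open sites that can feasibly serve all demand totals ≥ 496 even under its best assignment. Minimum: 472.

472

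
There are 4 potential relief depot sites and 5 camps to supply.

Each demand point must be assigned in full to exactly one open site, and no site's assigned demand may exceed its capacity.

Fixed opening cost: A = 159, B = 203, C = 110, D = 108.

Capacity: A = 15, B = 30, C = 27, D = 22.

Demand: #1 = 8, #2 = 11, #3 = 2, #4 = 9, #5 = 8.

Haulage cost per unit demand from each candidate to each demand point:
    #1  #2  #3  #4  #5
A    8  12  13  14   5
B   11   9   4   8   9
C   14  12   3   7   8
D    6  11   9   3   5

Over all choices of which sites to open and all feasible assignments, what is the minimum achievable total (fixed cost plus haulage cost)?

495

Open {C, D}; cheapest assignment that respects the capacities:
  C (cap 27, load 21): #2, #3, #5 — cost 11×12 + 2×3 + 8×8 = 202
  D (cap 22, load 17): #1, #4 — cost 8×6 + 9×3 = 75
  Shipping 277, fixed 218 → total 495.
  Any other capacity-feasible assignment to {C, D} ships for at least 277.
Compare {B, D}: its best feasible assignment gives total 565.
Compare {A, C, D}: its best feasible assignment gives total 630.
Every other set of open sites that can feasibly serve all demand totals ≥ 565 even under its best assignment. Minimum: 495.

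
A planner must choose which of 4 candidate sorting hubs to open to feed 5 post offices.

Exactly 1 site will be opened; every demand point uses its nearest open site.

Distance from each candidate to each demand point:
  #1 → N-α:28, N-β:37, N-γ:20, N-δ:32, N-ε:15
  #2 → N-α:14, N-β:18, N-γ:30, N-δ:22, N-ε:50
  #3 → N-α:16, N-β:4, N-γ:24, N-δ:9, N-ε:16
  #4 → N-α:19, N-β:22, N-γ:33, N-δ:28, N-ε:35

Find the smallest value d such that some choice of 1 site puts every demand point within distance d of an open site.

Open {#3}.
  Farthest demand point is N-γ at distance 24 (to #3); all others are ≤ 24.
With {#4} the worst case is 35.
With {#1} the worst case is 37.
No size-1 selection achieves below 24.

24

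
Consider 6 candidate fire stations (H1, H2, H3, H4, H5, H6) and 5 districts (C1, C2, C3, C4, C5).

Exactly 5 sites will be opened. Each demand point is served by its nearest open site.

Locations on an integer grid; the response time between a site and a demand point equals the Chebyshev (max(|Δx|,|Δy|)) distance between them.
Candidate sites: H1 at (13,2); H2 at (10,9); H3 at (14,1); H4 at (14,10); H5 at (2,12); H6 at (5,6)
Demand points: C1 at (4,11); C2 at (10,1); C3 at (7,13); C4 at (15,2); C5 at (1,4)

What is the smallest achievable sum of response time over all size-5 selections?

Open {H1, H2, H3, H5, H6}.
  C1→H5 2, C2→H1 3, C3→H2 4, C4→H3 1, C5→H6 4  ⇒ total 14.
Compare {H1, H2, H4, H5, H6}: total 15.
Compare {H1, H3, H4, H5, H6}: total 15.
No size-5 selection does better; minimum is 14.

14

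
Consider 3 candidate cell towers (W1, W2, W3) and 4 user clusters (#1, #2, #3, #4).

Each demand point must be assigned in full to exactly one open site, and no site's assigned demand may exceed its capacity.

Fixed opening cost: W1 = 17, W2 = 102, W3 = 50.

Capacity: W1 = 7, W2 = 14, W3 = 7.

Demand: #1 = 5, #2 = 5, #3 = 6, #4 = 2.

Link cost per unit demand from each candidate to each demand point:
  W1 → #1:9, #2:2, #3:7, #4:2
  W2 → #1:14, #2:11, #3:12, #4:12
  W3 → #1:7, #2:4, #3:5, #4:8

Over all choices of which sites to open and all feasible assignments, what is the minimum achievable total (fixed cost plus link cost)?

275

Open {W1, W2}; cheapest assignment that respects the capacities:
  W1 (cap 7, load 7): #2, #4 — cost 5×2 + 2×2 = 14
  W2 (cap 14, load 11): #1, #3 — cost 5×14 + 6×12 = 142
  Shipping 156, fixed 119 → total 275.
  Any other capacity-feasible assignment to {W1, W2} ships for at least 156.
Compare {W1, W2, W3}: its best feasible assignment gives total 283.
Compare {W2, W3}: its best feasible assignment gives total 330.
Every other set of open sites that can feasibly serve all demand totals ≥ 283 even under its best assignment. Minimum: 275.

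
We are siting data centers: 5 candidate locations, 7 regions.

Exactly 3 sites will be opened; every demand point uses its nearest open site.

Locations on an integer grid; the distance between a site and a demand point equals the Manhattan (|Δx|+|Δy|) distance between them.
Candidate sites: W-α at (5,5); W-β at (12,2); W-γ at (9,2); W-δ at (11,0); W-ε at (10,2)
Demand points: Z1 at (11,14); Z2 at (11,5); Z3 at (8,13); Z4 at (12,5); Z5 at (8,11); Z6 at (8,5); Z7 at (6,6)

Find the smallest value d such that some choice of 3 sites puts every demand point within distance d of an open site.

Open {W-α, W-β, W-γ}.
  Farthest demand point is Z1 at distance 13 (to W-β); all others are ≤ 13.
With {W-α, W-β, W-δ} the worst case is 13.
With {W-α, W-β, W-ε} the worst case is 13.
No size-3 selection achieves below 13.

13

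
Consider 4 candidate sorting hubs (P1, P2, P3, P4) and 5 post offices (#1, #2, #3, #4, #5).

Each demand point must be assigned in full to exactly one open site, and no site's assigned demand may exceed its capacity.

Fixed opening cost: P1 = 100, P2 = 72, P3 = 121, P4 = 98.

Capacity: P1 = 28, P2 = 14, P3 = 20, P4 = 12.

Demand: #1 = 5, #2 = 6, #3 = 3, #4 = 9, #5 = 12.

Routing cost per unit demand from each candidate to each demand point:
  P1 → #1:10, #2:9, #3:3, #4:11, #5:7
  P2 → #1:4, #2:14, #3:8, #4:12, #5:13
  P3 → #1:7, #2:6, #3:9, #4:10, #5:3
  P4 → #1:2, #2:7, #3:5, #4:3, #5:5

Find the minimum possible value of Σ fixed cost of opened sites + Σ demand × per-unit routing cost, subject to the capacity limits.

422

Open {P1, P4}; cheapest assignment that respects the capacities:
  P1 (cap 28, load 26): #1, #2, #3, #5 — cost 5×10 + 6×9 + 3×3 + 12×7 = 197
  P4 (cap 12, load 9): #4 — cost 9×3 = 27
  Shipping 224, fixed 198 → total 422.
  Any other capacity-feasible assignment to {P1, P4} ships for at least 224.
Compare {P2, P3, P4}: its best feasible assignment gives total 425.
Compare {P1, P2}: its best feasible assignment gives total 447.
Every other set of open sites that can feasibly serve all demand totals ≥ 425 even under its best assignment. Minimum: 422.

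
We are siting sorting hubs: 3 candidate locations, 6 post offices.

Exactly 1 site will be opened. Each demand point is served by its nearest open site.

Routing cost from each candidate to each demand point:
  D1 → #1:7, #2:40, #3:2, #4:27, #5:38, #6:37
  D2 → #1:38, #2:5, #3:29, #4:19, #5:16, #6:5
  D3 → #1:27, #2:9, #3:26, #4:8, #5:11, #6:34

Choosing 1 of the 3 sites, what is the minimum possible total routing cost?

112

Open {D2}.
  #1→D2 38, #2→D2 5, #3→D2 29, #4→D2 19, #5→D2 16, #6→D2 5  ⇒ total 112.
Compare {D3}: total 115.
Compare {D1}: total 151.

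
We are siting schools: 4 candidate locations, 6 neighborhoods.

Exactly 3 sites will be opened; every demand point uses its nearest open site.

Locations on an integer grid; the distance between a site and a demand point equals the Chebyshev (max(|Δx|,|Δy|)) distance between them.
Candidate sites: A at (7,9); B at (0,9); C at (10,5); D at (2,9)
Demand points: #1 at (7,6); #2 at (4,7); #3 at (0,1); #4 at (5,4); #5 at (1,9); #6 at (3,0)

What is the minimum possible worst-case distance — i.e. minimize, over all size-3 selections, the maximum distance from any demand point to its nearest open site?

Open {A, B, C}.
  Farthest demand point is #3 at distance 8 (to A); all others are ≤ 8.
With {A, C, D} the worst case is 8.
With {B, C, D} the worst case is 8.
No size-3 selection achieves below 8.

8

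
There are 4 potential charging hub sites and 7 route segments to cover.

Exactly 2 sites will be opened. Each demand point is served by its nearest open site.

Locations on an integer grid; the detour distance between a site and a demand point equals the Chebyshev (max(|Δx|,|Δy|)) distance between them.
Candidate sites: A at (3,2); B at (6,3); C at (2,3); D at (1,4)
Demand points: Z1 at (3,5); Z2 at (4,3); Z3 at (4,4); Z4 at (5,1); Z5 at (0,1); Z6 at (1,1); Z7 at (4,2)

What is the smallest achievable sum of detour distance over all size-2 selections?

Open {A, C}.
  Z1→C 2, Z2→A 1, Z3→A 2, Z4→A 2, Z5→C 2, Z6→A 2, Z7→A 1  ⇒ total 12.
Compare {A, D}: total 13.
Compare {A, B}: total 14.
No size-2 selection does better; minimum is 12.

12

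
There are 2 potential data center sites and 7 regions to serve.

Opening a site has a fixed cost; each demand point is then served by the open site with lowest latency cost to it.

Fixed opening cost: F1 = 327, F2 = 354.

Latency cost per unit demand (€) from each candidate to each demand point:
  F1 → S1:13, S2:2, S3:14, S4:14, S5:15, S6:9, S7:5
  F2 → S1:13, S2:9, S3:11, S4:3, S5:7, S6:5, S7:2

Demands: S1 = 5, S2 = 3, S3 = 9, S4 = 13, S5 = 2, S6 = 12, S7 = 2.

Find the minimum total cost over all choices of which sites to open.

Open {F2}: assign each demand point to its cheapest open site.
  S1→F2 5×13=65, S2→F2 3×9=27, S3→F2 9×11=99, S4→F2 13×3=39, S5→F2 2×7=14, S6→F2 12×5=60, S7→F2 2×2=4
  latency cost 308, fixed 354 → total 662.
Compare {F1}: latency cost 527 + fixed 327 = 854.
Compare {F1, F2}: latency cost 287 + fixed 681 = 968.

662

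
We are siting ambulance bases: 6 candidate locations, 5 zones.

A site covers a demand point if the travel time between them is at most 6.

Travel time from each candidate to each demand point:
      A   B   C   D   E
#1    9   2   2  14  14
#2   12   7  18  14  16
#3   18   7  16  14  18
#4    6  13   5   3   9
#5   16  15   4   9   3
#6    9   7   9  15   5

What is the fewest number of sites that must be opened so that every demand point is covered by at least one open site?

3

Coverage sets (demand points within 6 of each site):
  #1: {B, C}
  #2: {}
  #3: {}
  #4: {A, C, D}
  #5: {C, E}
  #6: {E}
No 2 sites suffice: every size-2 union leaves at least one demand point uncovered.
But {#1, #4, #5} covers everything, so the minimum is 3.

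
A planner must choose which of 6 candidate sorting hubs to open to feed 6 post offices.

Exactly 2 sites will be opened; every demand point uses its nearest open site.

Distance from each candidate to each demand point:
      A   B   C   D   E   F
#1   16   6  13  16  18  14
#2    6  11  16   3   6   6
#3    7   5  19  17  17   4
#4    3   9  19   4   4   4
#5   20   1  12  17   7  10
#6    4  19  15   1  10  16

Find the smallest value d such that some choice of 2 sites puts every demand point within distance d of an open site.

Open {#2, #5}.
  Farthest demand point is C at distance 12 (to #5); all others are ≤ 12.
With {#4, #5} the worst case is 12.
With {#5, #6} the worst case is 12.
No size-2 selection achieves below 12.

12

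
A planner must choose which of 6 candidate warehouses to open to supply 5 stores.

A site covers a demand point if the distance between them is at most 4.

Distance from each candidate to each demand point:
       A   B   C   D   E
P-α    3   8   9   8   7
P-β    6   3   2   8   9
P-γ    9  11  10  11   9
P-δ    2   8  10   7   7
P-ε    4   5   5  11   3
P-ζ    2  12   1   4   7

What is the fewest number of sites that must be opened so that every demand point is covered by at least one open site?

Coverage sets (demand points within 4 of each site):
  P-α: {A}
  P-β: {B, C}
  P-γ: {}
  P-δ: {A}
  P-ε: {A, E}
  P-ζ: {A, C, D}
No 2 sites suffice: every size-2 union leaves at least one demand point uncovered.
But {P-β, P-ε, P-ζ} covers everything, so the minimum is 3.

3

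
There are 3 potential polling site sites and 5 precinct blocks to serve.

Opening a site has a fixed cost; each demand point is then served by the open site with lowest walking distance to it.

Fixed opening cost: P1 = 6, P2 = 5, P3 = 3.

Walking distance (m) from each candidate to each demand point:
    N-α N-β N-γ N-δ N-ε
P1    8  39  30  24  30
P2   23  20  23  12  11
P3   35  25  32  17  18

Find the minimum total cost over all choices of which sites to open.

85

Open {P1, P2}: assign each demand point to its cheapest open site.
  N-α→P1 8, N-β→P2 20, N-γ→P2 23, N-δ→P2 12, N-ε→P2 11
  walking distance 74, fixed 11 → total 85.
Compare {P1, P2, P3}: walking distance 74 + fixed 14 = 88.
Compare {P2}: walking distance 89 + fixed 5 = 94.
Compare {P2, P3}: walking distance 89 + fixed 8 = 97.
All other subsets cost ≥ 88. Minimum total cost: 85.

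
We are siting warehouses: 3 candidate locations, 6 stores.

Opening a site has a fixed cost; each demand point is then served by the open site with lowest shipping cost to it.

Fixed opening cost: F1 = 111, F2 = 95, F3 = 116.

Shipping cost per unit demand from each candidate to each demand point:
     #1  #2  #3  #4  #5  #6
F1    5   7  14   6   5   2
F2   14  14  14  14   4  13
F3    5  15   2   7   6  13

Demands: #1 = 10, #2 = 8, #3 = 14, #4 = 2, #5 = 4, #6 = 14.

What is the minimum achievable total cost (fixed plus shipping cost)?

421

Open {F1, F3}: assign each demand point to its cheapest open site.
  #1→F1 10×5=50, #2→F1 8×7=56, #3→F3 14×2=28, #4→F1 2×6=12, #5→F1 4×5=20, #6→F1 14×2=28
  shipping cost 194, fixed 227 → total 421.
Compare {F1}: shipping cost 362 + fixed 111 = 473.
Compare {F1, F2, F3}: shipping cost 190 + fixed 322 = 512.
Compare {F3}: shipping cost 418 + fixed 116 = 534.
All other subsets cost ≥ 473. Minimum total cost: 421.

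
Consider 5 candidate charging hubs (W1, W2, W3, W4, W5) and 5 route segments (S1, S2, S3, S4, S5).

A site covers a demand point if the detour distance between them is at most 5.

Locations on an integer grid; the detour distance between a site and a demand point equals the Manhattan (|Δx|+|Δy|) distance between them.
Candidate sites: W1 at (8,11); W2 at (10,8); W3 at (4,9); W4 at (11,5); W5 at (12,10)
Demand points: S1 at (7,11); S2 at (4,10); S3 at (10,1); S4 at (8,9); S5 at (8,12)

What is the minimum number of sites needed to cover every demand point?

2

Coverage sets (demand points within 5 of each site):
  W1: {S1, S2, S4, S5}
  W2: {S4}
  W3: {S1, S2, S4}
  W4: {S3}
  W5: {S4}
No single site covers all 5 demand points.
But {W1, W4} covers everything, so the minimum is 2.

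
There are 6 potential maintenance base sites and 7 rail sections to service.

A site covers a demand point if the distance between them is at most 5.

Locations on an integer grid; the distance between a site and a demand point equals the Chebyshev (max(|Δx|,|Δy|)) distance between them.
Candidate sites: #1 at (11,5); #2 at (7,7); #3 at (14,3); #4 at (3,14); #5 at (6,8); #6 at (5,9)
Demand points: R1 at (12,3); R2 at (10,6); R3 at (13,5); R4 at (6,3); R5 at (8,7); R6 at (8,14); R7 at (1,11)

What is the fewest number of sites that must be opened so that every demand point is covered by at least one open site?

Coverage sets (demand points within 5 of each site):
  #1: {R1, R2, R3, R4, R5}
  #2: {R1, R2, R4, R5}
  #3: {R1, R2, R3}
  #4: {R6, R7}
  #5: {R2, R4, R5, R7}
  #6: {R2, R5, R6, R7}
No single site covers all 7 demand points.
But {#1, #4} covers everything, so the minimum is 2.

2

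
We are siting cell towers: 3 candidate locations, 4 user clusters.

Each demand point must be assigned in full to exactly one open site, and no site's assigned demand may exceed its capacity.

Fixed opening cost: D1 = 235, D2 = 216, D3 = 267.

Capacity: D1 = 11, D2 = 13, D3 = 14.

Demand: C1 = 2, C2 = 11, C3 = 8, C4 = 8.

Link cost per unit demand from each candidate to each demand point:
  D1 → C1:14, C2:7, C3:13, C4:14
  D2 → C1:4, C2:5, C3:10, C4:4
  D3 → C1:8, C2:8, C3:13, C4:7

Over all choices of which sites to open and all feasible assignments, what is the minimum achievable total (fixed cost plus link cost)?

939

Open {D1, D2, D3}; cheapest assignment that respects the capacities:
  D1 (cap 11, load 11): C2 — cost 11×7 = 77
  D2 (cap 13, load 10): C1, C3 — cost 2×4 + 8×10 = 88
  D3 (cap 14, load 8): C4 — cost 8×7 = 56
  Shipping 221, fixed 718 → total 939.
  Any other capacity-feasible assignment to {D1, D2, D3} ships for at least 221.
Total demand is 29 and no other set of sites has combined capacity ≥ 29, so {D1, D2, D3} is the only feasible choice of open sites. Minimum: 939.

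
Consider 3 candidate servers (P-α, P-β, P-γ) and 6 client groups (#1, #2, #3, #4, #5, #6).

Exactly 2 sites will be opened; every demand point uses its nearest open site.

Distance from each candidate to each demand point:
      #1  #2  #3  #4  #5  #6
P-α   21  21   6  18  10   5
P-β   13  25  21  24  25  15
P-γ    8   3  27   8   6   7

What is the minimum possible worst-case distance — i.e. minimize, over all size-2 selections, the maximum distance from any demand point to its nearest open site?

8

Open {P-α, P-γ}.
  Farthest demand point is #1 at distance 8 (to P-γ); all others are ≤ 8.
With {P-α, P-β} the worst case is 21.
With {P-β, P-γ} the worst case is 21.
No size-2 selection achieves below 8.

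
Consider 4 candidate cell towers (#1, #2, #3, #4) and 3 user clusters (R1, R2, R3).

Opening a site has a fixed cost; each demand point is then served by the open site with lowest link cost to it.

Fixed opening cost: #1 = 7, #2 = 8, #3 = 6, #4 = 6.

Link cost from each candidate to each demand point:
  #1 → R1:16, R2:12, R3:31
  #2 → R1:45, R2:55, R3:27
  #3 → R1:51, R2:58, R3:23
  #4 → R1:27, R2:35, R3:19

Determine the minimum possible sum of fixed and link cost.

60

Open {#1, #4}: assign each demand point to its cheapest open site.
  R1→#1 16, R2→#1 12, R3→#4 19
  link cost 47, fixed 13 → total 60.
Compare {#1, #3}: link cost 51 + fixed 13 = 64.
Compare {#1}: link cost 59 + fixed 7 = 66.
Compare {#1, #3, #4}: link cost 47 + fixed 19 = 66.
All other subsets cost ≥ 64. Minimum total cost: 60.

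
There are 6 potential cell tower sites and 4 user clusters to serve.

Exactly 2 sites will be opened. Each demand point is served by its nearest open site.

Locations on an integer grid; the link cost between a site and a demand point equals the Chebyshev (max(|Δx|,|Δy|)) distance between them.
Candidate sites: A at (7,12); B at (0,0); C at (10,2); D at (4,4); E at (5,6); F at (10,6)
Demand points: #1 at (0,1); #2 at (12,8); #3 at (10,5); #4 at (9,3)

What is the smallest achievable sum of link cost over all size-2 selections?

7

Open {B, F}.
  #1→B 1, #2→F 2, #3→F 1, #4→F 3  ⇒ total 7.
Compare {D, F}: total 10.
Compare {B, C}: total 11.
No size-2 selection does better; minimum is 7.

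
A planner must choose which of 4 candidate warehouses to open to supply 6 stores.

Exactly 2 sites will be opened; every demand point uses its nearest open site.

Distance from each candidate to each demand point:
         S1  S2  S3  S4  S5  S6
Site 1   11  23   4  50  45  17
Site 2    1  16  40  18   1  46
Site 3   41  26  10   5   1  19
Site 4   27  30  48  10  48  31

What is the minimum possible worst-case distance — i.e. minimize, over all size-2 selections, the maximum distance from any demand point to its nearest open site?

18

Open {Site 1, Site 2}.
  Farthest demand point is S4 at distance 18 (to Site 2); all others are ≤ 18.
With {Site 2, Site 3} the worst case is 19.
With {Site 1, Site 3} the worst case is 23.
No size-2 selection achieves below 18.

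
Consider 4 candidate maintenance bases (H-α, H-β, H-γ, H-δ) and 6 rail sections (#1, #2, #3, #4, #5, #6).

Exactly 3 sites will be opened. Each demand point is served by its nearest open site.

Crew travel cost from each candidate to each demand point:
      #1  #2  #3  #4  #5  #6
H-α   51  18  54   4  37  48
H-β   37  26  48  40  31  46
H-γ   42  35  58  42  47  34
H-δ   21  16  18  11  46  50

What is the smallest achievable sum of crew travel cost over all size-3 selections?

130

Open {H-α, H-γ, H-δ}.
  #1→H-δ 21, #2→H-δ 16, #3→H-δ 18, #4→H-α 4, #5→H-α 37, #6→H-γ 34  ⇒ total 130.
Compare {H-β, H-γ, H-δ}: total 131.
Compare {H-α, H-β, H-δ}: total 136.
No size-3 selection does better; minimum is 130.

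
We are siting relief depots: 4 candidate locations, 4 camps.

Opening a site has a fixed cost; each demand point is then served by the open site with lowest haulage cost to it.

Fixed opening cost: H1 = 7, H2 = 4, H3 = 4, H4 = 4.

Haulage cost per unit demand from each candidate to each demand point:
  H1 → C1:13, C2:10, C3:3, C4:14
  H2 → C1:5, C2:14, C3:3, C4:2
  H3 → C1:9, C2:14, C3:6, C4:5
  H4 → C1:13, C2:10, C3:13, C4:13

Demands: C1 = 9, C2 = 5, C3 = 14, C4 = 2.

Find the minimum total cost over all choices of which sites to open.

Open {H2, H4}: assign each demand point to its cheapest open site.
  C1→H2 9×5=45, C2→H4 5×10=50, C3→H2 14×3=42, C4→H2 2×2=4
  haulage cost 141, fixed 8 → total 149.
Compare {H1, H2}: haulage cost 141 + fixed 11 = 152.
Compare {H2, H3, H4}: haulage cost 141 + fixed 12 = 153.
Compare {H1, H2, H3}: haulage cost 141 + fixed 15 = 156.
All other subsets cost ≥ 152. Minimum total cost: 149.

149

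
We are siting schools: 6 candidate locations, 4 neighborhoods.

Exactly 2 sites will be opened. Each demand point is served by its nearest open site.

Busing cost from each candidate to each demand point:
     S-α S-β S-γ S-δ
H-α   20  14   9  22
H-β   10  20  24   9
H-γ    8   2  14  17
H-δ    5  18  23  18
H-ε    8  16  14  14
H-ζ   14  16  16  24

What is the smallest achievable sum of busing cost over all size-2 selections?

Open {H-β, H-γ}.
  S-α→H-γ 8, S-β→H-γ 2, S-γ→H-γ 14, S-δ→H-β 9  ⇒ total 33.
Compare {H-α, H-γ}: total 36.
Compare {H-γ, H-δ}: total 38.
No size-2 selection does better; minimum is 33.

33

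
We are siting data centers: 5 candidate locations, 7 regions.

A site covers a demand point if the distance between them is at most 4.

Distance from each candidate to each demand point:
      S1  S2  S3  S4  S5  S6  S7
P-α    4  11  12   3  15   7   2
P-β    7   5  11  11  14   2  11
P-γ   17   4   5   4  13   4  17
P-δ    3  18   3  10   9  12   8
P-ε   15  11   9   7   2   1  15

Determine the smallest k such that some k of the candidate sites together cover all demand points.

4

Coverage sets (demand points within 4 of each site):
  P-α: {S1, S4, S7}
  P-β: {S6}
  P-γ: {S2, S4, S6}
  P-δ: {S1, S3}
  P-ε: {S5, S6}
No 3 sites suffice: every size-3 union leaves at least one demand point uncovered.
But {P-α, P-γ, P-δ, P-ε} covers everything, so the minimum is 4.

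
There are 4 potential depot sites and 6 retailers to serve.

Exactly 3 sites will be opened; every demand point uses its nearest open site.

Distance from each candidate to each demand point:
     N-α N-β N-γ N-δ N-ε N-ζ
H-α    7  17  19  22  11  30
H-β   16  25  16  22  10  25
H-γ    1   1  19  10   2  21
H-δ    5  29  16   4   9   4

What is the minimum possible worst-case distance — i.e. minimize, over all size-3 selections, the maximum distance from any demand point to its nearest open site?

Open {H-α, H-γ, H-δ}.
  Farthest demand point is N-γ at distance 16 (to H-δ); all others are ≤ 16.
With {H-β, H-γ, H-δ} the worst case is 16.
With {H-α, H-β, H-δ} the worst case is 17.
No size-3 selection achieves below 16.

16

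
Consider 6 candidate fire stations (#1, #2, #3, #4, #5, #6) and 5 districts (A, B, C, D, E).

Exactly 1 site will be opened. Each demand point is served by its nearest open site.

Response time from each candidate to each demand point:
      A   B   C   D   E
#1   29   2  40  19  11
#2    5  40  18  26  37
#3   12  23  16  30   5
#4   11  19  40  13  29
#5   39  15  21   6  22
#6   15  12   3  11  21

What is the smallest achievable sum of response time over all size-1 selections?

62

Open {#6}.
  A→#6 15, B→#6 12, C→#6 3, D→#6 11, E→#6 21  ⇒ total 62.
Compare {#3}: total 86.
Compare {#1}: total 101.
No size-1 selection does better; minimum is 62.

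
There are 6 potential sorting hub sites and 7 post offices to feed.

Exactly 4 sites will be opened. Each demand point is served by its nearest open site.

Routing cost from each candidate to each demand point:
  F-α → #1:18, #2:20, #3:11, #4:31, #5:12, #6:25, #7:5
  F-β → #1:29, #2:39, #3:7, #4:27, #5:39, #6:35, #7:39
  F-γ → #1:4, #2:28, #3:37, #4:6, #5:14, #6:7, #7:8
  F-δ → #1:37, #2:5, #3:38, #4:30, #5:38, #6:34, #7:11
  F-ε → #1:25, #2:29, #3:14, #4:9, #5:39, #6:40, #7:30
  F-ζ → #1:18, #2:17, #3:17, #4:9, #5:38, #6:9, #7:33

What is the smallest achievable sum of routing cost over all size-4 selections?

46

Open {F-α, F-β, F-γ, F-δ}.
  #1→F-γ 4, #2→F-δ 5, #3→F-β 7, #4→F-γ 6, #5→F-α 12, #6→F-γ 7, #7→F-α 5  ⇒ total 46.
Compare {F-α, F-γ, F-δ, F-ε}: total 50.
Compare {F-α, F-γ, F-δ, F-ζ}: total 50.
No size-4 selection does better; minimum is 46.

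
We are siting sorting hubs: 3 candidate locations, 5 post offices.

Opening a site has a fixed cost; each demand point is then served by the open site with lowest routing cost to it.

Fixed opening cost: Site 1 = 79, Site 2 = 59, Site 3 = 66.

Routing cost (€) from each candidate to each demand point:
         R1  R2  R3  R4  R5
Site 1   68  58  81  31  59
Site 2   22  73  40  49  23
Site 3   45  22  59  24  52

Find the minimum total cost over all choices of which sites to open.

256

Open {Site 2, Site 3}: assign each demand point to its cheapest open site.
  R1→Site 2 22, R2→Site 3 22, R3→Site 2 40, R4→Site 3 24, R5→Site 2 23
  routing cost 131, fixed 125 → total 256.
Compare {Site 2}: routing cost 207 + fixed 59 = 266.
Compare {Site 3}: routing cost 202 + fixed 66 = 268.
Compare {Site 1, Site 2}: routing cost 174 + fixed 138 = 312.
All other subsets cost ≥ 266. Minimum total cost: 256.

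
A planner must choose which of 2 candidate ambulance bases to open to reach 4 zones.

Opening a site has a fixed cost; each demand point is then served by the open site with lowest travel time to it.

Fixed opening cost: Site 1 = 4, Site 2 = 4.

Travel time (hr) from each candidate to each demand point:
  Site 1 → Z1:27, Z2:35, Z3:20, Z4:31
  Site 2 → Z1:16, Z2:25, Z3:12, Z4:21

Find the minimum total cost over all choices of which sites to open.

78

Open {Site 2}: assign each demand point to its cheapest open site.
  Z1→Site 2 16, Z2→Site 2 25, Z3→Site 2 12, Z4→Site 2 21
  travel time 74, fixed 4 → total 78.
Compare {Site 1, Site 2}: travel time 74 + fixed 8 = 82.
Compare {Site 1}: travel time 113 + fixed 4 = 117.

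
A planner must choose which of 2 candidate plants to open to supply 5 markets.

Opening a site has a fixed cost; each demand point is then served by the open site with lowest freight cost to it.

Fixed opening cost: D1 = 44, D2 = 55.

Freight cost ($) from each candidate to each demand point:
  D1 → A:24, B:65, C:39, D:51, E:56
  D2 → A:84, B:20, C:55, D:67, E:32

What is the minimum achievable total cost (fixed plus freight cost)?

Open {D1, D2}: assign each demand point to its cheapest open site.
  A→D1 24, B→D2 20, C→D1 39, D→D1 51, E→D2 32
  freight cost 166, fixed 99 → total 265.
Compare {D1}: freight cost 235 + fixed 44 = 279.
Compare {D2}: freight cost 258 + fixed 55 = 313.

265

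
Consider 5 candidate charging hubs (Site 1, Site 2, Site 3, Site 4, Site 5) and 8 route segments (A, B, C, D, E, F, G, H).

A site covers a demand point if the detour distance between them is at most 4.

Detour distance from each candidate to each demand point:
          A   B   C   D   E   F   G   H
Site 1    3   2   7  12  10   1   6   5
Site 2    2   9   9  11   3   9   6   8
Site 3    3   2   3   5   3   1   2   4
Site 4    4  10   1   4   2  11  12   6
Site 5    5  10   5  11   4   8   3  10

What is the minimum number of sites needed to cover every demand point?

Coverage sets (demand points within 4 of each site):
  Site 1: {A, B, F}
  Site 2: {A, E}
  Site 3: {A, B, C, E, F, G, H}
  Site 4: {A, C, D, E}
  Site 5: {E, G}
No single site covers all 8 demand points.
But {Site 3, Site 4} covers everything, so the minimum is 2.

2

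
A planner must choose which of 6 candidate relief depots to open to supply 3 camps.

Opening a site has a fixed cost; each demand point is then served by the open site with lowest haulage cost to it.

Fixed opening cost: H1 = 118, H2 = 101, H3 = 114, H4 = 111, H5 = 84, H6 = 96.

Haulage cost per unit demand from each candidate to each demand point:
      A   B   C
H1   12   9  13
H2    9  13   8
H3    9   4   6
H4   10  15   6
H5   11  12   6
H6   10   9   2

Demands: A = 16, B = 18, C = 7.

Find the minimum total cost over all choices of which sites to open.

Open {H3}: assign each demand point to its cheapest open site.
  A→H3 16×9=144, B→H3 18×4=72, C→H3 7×6=42
  haulage cost 258, fixed 114 → total 372.
Compare {H6}: haulage cost 336 + fixed 96 = 432.
Compare {H3, H6}: haulage cost 230 + fixed 210 = 440.
Compare {H3, H5}: haulage cost 258 + fixed 198 = 456.
All other subsets cost ≥ 432. Minimum total cost: 372.

372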